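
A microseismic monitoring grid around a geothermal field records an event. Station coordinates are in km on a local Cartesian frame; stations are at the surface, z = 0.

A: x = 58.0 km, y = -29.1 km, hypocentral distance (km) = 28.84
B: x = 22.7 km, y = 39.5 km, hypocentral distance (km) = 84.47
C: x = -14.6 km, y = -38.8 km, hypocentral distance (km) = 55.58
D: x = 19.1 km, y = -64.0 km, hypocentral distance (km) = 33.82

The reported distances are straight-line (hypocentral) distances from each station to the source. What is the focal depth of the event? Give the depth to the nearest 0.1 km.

Each station gives a sphere (x−x_i)² + (y−y_i)² + z² = d_i² (stations at z=0).
Subtracting the A sphere from B and C: z² cancels, leaving linear equations in x and y:
-70.6 x + 137.2 y = -8438.71
-145.2 x − 19.4 y = -4749.60
Solving: x ≈ 38.296, y ≈ -41.801 km (keep extra digits for the depth step; rounded: 38.3, -41.8).
Then from the A sphere: z² = 28.84² − (x − 58.0)² − (y + 29.1)² with x = 38.296, y = -41.801, so z ≈ 16.798 ≈ 16.8 km.

depth ≈ 16.8 km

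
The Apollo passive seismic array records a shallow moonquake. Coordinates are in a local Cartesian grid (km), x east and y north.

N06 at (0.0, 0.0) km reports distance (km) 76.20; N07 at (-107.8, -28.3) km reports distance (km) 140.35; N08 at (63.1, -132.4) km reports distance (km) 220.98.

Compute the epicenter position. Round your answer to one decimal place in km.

Circle about each station: x² + y² = 76.20²; (x + 107.8)² + (y + 28.3)² = 140.35²; (x − 63.1)² + (y + 132.4)² = 220.98².
Subtracting the N06 equation from the N07 and N08 equations removes the quadratic terms:
-215.6 x − 56.6 y = -1469.95
126.2 x − 264.8 y = -21514.35
Solving the 2×2 system: x ≈ -12.9, y ≈ 75.1 km.

-12.9 km east, 75.1 km north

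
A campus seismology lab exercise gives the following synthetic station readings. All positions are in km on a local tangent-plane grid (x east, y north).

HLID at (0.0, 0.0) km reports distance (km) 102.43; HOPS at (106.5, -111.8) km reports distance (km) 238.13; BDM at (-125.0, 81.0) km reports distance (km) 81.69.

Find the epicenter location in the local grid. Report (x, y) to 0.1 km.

-102.4 km east, 2.5 km north

Circle about each station: x² + y² = 102.43²; (x − 106.5)² + (y + 111.8)² = 238.13²; (x + 125.0)² + (y − 81.0)² = 81.69².
Subtracting the HLID equation from the HOPS and BDM equations removes the quadratic terms:
213.0 x − 223.6 y = -22372.50
-250.0 x + 162.0 y = 26004.65
Solving the 2×2 system: x ≈ -102.4, y ≈ 2.5 km.
Check against HLID (with the unrounded x, y): √(x²+y²) = 102.41 ≈ 102.43 km. ✓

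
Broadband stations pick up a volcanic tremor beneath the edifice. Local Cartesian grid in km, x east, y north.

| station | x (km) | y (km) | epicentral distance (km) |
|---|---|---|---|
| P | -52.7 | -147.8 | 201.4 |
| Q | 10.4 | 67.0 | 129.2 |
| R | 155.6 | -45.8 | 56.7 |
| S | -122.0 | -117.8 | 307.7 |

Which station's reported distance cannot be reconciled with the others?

S

Solve using three stations at a time. Using P, Q, R (subtract circle equations pairwise → linear system) gives (x, y) ≈ (104.3, -21.7).
Distances from that point to each station vs reported:
  P: calculated 201.4 vs reported 201.4 → residual 0.0 km
  Q: calculated 129.2 vs reported 129.2 → residual 0.0 km
  R: calculated 56.7 vs reported 56.7 → residual 0.0 km
  S: calculated 245.9 vs reported 307.7 → residual 61.8 km
P, Q, R are mutually consistent (residuals ≈ 0); S is off by 61.8 km.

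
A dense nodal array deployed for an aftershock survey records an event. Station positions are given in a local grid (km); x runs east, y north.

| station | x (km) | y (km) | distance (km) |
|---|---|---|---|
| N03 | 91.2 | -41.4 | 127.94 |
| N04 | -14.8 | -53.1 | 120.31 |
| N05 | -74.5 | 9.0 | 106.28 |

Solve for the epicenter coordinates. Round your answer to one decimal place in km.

Circle about each station: (x − 91.2)² + (y + 41.4)² = 127.94²; (x + 14.8)² + (y + 53.1)² = 120.31²; (x + 74.5)² + (y − 9.0)² = 106.28².
Subtracting the N03 equation from the N04 and N05 equations removes the quadratic terms:
-212.0 x − 23.4 y = -5098.60
-331.4 x + 100.8 y = 673.06
Solving the 2×2 system: x ≈ 17.1, y ≈ 62.9 km.

17.1 km east, 62.9 km north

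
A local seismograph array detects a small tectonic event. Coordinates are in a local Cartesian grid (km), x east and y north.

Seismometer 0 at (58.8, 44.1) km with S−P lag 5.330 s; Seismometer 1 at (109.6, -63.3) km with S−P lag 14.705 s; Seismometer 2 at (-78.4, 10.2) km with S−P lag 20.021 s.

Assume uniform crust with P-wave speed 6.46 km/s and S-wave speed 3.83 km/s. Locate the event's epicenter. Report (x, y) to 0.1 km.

Distance from S−P lag: d = Δt · v_P v_S / (v_P − v_S) = Δt · (6.46·3.83)/(6.46−3.83) ≈ 9.4075·Δt.
So d_Seismometer 0 = 50.14, d_Seismometer 1 = 138.34, d_Seismometer 2 = 188.35 km.
Circle about each station: (x − 58.8)² + (y − 44.1)² = 50.14²; (x − 109.6)² + (y + 63.3)² = 138.34²; (x + 78.4)² + (y − 10.2)² = 188.35².
Subtracting pairs of circle equations eliminates x²+y² and gives linear equations (the radical axes):
101.6 x − 214.8 y = -6007.14
-274.4 x − 67.8 y = -32113.35
Solving the 2×2 system: x ≈ 98.6, y ≈ 74.6 km.

x ≈ 98.6 km, y ≈ 74.6 km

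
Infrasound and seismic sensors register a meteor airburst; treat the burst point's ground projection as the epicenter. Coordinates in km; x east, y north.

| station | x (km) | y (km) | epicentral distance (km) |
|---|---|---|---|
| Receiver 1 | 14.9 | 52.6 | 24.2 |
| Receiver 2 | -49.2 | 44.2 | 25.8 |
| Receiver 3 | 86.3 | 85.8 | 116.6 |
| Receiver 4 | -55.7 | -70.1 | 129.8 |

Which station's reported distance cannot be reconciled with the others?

Solve using three stations at a time. Using Receiver 2, Receiver 3, Receiver 4 (subtract circle equations pairwise → linear system) gives (x, y) ≈ (-26.5, 56.4).
Distances from that point to each station vs reported:
  Receiver 1: calculated 41.6 vs reported 24.2 → residual 17.4 km
  Receiver 2: calculated 25.7 vs reported 25.8 → residual 0.1 km
  Receiver 3: calculated 116.6 vs reported 116.6 → residual 0.0 km
  Receiver 4: calculated 129.8 vs reported 129.8 → residual 0.0 km
Receiver 2, Receiver 3, Receiver 4 are mutually consistent (residuals ≈ 0); Receiver 1 is off by 17.4 km.

Receiver 1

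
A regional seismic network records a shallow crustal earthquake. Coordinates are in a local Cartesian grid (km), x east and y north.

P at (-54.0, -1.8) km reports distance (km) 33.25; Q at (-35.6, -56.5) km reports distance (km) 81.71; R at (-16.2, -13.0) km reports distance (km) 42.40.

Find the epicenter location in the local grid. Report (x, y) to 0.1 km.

Circle about each station: (x + 54.0)² + (y + 1.8)² = 33.25²; (x + 35.6)² + (y + 56.5)² = 81.71²; (x + 16.2)² + (y + 13.0)² = 42.40².
Subtracting the P equation from the Q and R equations removes the quadratic terms:
36.8 x − 109.4 y = -4030.59
75.6 x − 22.4 y = -3180.00
Solving the 2×2 system: x ≈ -34.6, y ≈ 25.2 km.

x ≈ -34.6 km, y ≈ 25.2 km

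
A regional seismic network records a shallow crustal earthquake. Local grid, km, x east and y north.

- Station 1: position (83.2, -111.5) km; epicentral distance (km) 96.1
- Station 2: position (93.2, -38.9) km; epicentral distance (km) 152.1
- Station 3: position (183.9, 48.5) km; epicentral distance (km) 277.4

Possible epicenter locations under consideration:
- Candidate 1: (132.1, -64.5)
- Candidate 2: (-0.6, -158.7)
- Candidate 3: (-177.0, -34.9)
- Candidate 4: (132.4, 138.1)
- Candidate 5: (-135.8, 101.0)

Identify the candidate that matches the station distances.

Candidate 2

For each candidate, compare |candidate − station| to the reported distance:
Candidate 1: residuals Station 1 28.3, Station 2 105.5, Station 3 153.1 → max 153.1 km
Candidate 2: residuals Station 1 0.1, Station 2 0.1, Station 3 0.0 → max 0.1 km
Candidate 3: residuals Station 1 175.1, Station 2 118.1, Station 3 93.0 → max 175.1 km
Candidate 4: residuals Station 1 158.3, Station 2 29.2, Station 3 174.1 → max 174.1 km
Candidate 5: residuals Station 1 209.1, Station 2 116.3, Station 3 46.6 → max 209.1 km
Only Candidate 2 has all residuals ≈ 0.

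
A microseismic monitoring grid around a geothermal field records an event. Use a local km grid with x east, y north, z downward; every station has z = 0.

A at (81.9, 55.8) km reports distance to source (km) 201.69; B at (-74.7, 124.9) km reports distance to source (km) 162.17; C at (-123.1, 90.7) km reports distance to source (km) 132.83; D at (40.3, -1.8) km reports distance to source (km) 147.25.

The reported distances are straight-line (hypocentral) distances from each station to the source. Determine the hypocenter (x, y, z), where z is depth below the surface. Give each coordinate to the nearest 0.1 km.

(-93.7, -26.1, 56.0)

Each station gives a sphere (x−x_i)² + (y−y_i)² + z² = d_i² (stations at z=0).
Subtracting the A sphere from B and C: z² cancels, leaving linear equations in x and y:
-313.2 x + 138.2 y = 25738.60
-410.0 x + 69.8 y = 36593.90
Solving: x ≈ -93.697, y ≈ -26.103 km (keep extra digits for the depth step; rounded: -93.7, -26.1).
Then from the A sphere: z² = 201.69² − (x − 81.9)² − (y − 55.8)² with x = -93.697, y = -26.103, so z ≈ 56.004 ≈ 56.0 km.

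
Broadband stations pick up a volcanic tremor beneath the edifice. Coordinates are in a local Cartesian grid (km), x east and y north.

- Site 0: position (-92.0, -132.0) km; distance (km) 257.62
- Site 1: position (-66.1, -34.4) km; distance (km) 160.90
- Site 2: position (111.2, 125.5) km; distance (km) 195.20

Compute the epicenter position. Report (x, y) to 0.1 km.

Circle about each station: (x + 92.0)² + (y + 132.0)² = 257.62²; (x + 66.1)² + (y + 34.4)² = 160.90²; (x − 111.2)² + (y − 125.5)² = 195.20².
Subtracting the Site 0 equation from the Site 1 and Site 2 equations removes the quadratic terms:
51.8 x + 195.2 y = 20143.82
406.4 x + 515.0 y = 30492.71
Solving the 2×2 system: x ≈ -84.0, y ≈ 125.5 km.

x ≈ -84.0 km, y ≈ 125.5 km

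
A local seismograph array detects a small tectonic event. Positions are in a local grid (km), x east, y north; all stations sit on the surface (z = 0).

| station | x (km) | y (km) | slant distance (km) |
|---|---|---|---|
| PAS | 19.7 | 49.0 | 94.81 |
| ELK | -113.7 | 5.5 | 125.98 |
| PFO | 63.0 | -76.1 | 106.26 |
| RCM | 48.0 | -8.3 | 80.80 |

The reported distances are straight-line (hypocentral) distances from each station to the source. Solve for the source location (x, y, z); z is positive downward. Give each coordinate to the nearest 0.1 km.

(-5.6, -20.6, 59.2)

Each station gives a sphere (x−x_i)² + (y−y_i)² + z² = d_i² (stations at z=0).
Subtracting the PAS sphere from ELK and PFO: z² cancels, leaving linear equations in x and y:
-266.8 x − 87.0 y = 3286.83
86.6 x − 250.2 y = 4668.87
Solving: x ≈ -5.602, y ≈ -20.600 km (keep extra digits for the depth step; rounded: -5.6, -20.6).
Then from the PAS sphere: z² = 94.81² − (x − 19.7)² − (y − 49.0)² with x = -5.602, y = -20.600, so z ≈ 59.200 ≈ 59.2 km.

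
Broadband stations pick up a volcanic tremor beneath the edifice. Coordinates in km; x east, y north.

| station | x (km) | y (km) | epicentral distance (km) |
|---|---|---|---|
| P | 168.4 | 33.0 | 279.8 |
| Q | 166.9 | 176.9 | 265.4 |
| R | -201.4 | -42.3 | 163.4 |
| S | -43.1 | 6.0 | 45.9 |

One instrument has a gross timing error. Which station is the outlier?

P

Solve using three stations at a time. Using Q, R, S (subtract circle equations pairwise → linear system) gives (x, y) ≈ (-64.4, 46.7).
Distances from that point to each station vs reported:
  P: calculated 233.2 vs reported 279.8 → residual 46.6 km
  Q: calculated 265.4 vs reported 265.4 → residual 0.0 km
  R: calculated 163.4 vs reported 163.4 → residual 0.0 km
  S: calculated 45.9 vs reported 45.9 → residual 0.0 km
Q, R, S are mutually consistent (residuals ≈ 0); P is off by 46.6 km.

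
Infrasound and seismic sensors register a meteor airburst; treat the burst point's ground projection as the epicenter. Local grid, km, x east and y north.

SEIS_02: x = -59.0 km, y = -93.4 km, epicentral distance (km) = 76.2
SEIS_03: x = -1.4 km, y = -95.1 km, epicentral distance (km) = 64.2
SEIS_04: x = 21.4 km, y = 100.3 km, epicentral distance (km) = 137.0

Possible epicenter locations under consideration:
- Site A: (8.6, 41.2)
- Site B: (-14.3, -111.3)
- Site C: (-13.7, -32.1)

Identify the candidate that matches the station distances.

Site C

For each candidate, compare |candidate − station| to the reported distance:
Site A: residuals SEIS_02 74.4, SEIS_03 72.5, SEIS_04 76.5 → max 76.5 km
Site B: residuals SEIS_02 28.0, SEIS_03 43.5, SEIS_04 77.6 → max 77.6 km
Site C: residuals SEIS_02 0.0, SEIS_03 0.0, SEIS_04 0.0 → max 0.0 km
Only Site C has all residuals ≈ 0.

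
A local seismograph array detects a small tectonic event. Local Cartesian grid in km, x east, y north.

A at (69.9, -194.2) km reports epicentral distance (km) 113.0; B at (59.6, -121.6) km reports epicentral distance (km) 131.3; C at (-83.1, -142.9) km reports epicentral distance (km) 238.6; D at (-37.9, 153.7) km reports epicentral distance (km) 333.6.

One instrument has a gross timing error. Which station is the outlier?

Solve using three stations at a time. Using A, C, D (subtract circle equations pairwise → linear system) gives (x, y) ≈ (154.3, -119.0).
Distances from that point to each station vs reported:
  A: calculated 113.1 vs reported 113.0 → residual 0.1 km
  B: calculated 94.8 vs reported 131.3 → residual 36.5 km
  C: calculated 238.6 vs reported 238.6 → residual 0.0 km
  D: calculated 333.6 vs reported 333.6 → residual 0.0 km
A, C, D are mutually consistent (residuals ≈ 0); B is off by 36.5 km.

B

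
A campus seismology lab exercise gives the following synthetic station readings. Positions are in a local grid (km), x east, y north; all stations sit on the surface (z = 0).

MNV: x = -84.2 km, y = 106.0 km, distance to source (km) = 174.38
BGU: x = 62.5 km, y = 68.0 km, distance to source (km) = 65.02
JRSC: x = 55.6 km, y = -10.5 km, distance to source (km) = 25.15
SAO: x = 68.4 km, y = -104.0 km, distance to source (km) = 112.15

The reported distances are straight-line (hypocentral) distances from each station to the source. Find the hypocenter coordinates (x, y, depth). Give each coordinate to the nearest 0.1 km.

(57.4, 6.0, 18.9)

Each station gives a sphere (x−x_i)² + (y−y_i)² + z² = d_i² (stations at z=0).
Subtracting the MNV sphere from BGU and JRSC: z² cancels, leaving linear equations in x and y:
293.4 x − 76.0 y = 16385.39
279.6 x − 233.0 y = 14651.83
Solving: x ≈ 57.400, y ≈ 5.996 km (keep extra digits for the depth step; rounded: 57.4, 6.0).
Then from the MNV sphere: z² = 174.38² − (x + 84.2)² − (y − 106.0)² with x = 57.400, y = 5.996, so z ≈ 18.895 ≈ 18.9 km.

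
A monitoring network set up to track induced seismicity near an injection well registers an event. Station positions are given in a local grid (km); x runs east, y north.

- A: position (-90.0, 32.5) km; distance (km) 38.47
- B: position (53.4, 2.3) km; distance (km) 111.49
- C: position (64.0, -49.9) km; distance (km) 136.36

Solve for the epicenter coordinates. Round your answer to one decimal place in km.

x ≈ -57.7 km, y ≈ 11.6 km

Circle about each station: (x + 90.0)² + (y − 32.5)² = 38.47²; (x − 53.4)² + (y − 2.3)² = 111.49²; (x − 64.0)² + (y + 49.9)² = 136.36².
Subtracting the A equation from the B and C equations removes the quadratic terms:
286.8 x − 60.4 y = -17249.48
308.0 x − 164.8 y = -19684.35
Solving the 2×2 system: x ≈ -57.7, y ≈ 11.6 km.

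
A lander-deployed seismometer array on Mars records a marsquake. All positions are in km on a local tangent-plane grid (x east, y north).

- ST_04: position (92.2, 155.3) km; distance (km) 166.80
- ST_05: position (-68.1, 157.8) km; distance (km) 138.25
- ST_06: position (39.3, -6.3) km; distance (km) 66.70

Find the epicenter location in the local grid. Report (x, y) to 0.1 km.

x ≈ -17.1 km, y ≈ 29.3 km

Circle about each station: (x − 92.2)² + (y − 155.3)² = 166.80²; (x + 68.1)² + (y − 157.8)² = 138.25²; (x − 39.3)² + (y + 6.3)² = 66.70².
Subtracting the ST_04 equation from the ST_05 and ST_06 equations removes the quadratic terms:
-320.6 x + 5.0 y = 5628.70
-105.8 x − 323.2 y = -7661.40
Solving the 2×2 system: x ≈ -17.1, y ≈ 29.3 km.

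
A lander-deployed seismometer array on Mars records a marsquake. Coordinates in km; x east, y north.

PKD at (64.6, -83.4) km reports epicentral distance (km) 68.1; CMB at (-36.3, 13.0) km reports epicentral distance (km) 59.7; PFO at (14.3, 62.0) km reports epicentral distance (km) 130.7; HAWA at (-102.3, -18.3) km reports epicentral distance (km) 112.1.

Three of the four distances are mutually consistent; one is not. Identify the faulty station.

CMB

Solve using three stations at a time. Using PKD, PFO, HAWA (subtract circle equations pairwise → linear system) gives (x, y) ≈ (-1.7, -67.7).
Distances from that point to each station vs reported:
  PKD: calculated 68.1 vs reported 68.1 → residual 0.0 km
  CMB: calculated 87.8 vs reported 59.7 → residual 28.1 km
  PFO: calculated 130.7 vs reported 130.7 → residual 0.0 km
  HAWA: calculated 112.1 vs reported 112.1 → residual 0.0 km
PKD, PFO, HAWA are mutually consistent (residuals ≈ 0); CMB is off by 28.1 km.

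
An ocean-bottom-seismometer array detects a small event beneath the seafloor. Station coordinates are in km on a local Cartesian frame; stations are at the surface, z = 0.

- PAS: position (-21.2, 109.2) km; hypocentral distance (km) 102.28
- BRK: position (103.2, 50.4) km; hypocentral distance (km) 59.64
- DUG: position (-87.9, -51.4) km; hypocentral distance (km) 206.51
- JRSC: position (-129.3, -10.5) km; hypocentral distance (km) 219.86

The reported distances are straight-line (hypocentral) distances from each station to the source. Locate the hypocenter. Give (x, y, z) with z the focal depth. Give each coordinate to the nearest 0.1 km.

x ≈ 68.0 km, y ≈ 78.2 km, depth ≈ 39.3 km

Each station gives a sphere (x−x_i)² + (y−y_i)² + z² = d_i² (stations at z=0).
Subtracting the PAS sphere from BRK and DUG: z² cancels, leaving linear equations in x and y:
248.8 x − 117.6 y = 7720.59
-133.4 x − 321.2 y = -34190.89
Solving: x ≈ 67.997, y ≈ 78.207 km (keep extra digits for the depth step; rounded: 68.0, 78.2).
Then from the PAS sphere: z² = 102.28² − (x + 21.2)² − (y − 109.2)² with x = 67.997, y = 78.207, so z ≈ 39.300 ≈ 39.3 km.
Check against JRSC (with the unrounded solution): distance 219.86 ≈ 219.86 km. ✓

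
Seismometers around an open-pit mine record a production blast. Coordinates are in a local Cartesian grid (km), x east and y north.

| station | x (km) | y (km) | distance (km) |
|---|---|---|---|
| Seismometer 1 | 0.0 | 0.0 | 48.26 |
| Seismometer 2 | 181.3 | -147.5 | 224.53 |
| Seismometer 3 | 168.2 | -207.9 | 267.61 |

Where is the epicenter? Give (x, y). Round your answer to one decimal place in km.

Circle about each station: x² + y² = 48.26²; (x − 181.3)² + (y + 147.5)² = 224.53²; (x − 168.2)² + (y + 207.9)² = 267.61².
Subtracting the Seismometer 1 equation from the Seismometer 2 and Seismometer 3 equations removes the quadratic terms:
362.6 x − 295.0 y = 6541.25
336.4 x − 415.8 y = 2227.57
Solving the 2×2 system: x ≈ 40.0, y ≈ 27.0 km.
Check against Seismometer 1 (with the unrounded x, y): √(x²+y²) = 48.30 ≈ 48.26 km. ✓

x ≈ 40.0 km, y ≈ 27.0 km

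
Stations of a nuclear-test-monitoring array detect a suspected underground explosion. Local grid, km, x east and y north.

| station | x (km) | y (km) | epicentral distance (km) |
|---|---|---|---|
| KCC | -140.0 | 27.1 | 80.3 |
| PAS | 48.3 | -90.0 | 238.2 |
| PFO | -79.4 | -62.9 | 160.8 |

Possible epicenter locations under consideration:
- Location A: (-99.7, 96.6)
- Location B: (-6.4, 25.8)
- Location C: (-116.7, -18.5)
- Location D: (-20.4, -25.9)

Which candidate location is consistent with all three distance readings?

Location A

For each candidate, compare |candidate − station| to the reported distance:
Location A: residuals KCC 0.0, PAS 0.0, PFO 0.0 → max 0.0 km
Location B: residuals KCC 53.3, PAS 110.1, PFO 45.9 → max 110.1 km
Location C: residuals KCC 29.1, PAS 58.4, PFO 102.8 → max 102.8 km
Location D: residuals KCC 50.5, PAS 144.2, PFO 91.2 → max 144.2 km
Only Location A has all residuals ≈ 0.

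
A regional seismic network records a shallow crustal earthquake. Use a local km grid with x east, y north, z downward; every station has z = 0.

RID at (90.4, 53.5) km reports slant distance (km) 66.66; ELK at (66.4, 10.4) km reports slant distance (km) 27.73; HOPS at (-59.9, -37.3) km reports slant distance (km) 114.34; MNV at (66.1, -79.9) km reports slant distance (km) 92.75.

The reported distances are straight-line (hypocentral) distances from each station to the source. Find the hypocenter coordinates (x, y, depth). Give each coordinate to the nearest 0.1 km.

x ≈ 43.6 km, y ≈ 8.7 km, depth ≈ 15.7 km

Each station gives a sphere (x−x_i)² + (y−y_i)² + z² = d_i² (stations at z=0).
Subtracting the RID sphere from ELK and HOPS: z² cancels, leaving linear equations in x and y:
-48.0 x − 86.2 y = -2842.69
-300.6 x − 181.6 y = -14685.19
Solving: x ≈ 43.596, y ≈ 8.702 km (keep extra digits for the depth step; rounded: 43.6, 8.7).
Then from the RID sphere: z² = 66.66² − (x − 90.4)² − (y − 53.5)² with x = 43.596, y = 8.702, so z ≈ 15.687 ≈ 15.7 km.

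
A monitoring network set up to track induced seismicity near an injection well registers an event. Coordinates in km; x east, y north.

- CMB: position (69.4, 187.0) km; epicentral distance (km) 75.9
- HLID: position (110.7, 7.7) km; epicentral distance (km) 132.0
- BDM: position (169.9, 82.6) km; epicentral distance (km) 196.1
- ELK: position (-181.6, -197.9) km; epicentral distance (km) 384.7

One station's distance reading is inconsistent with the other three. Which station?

Solve using three stations at a time. Using CMB, HLID, ELK (subtract circle equations pairwise → linear system) gives (x, y) ≈ (38.1, 117.9).
Distances from that point to each station vs reported:
  CMB: calculated 75.9 vs reported 75.9 → residual 0.0 km
  HLID: calculated 132.0 vs reported 132.0 → residual 0.0 km
  BDM: calculated 136.5 vs reported 196.1 → residual 59.6 km
  ELK: calculated 384.7 vs reported 384.7 → residual 0.0 km
CMB, HLID, ELK are mutually consistent (residuals ≈ 0); BDM is off by 59.6 km.

BDM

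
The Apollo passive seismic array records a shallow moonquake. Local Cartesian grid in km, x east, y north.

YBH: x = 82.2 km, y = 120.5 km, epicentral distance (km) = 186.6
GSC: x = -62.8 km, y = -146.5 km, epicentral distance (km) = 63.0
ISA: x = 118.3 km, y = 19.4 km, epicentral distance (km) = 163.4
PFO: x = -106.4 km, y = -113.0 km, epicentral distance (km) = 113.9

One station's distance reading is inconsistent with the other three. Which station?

GSC

Solve using three stations at a time. Using YBH, ISA, PFO (subtract circle equations pairwise → linear system) gives (x, y) ≈ (-40.2, -20.4).
Distances from that point to each station vs reported:
  YBH: calculated 186.6 vs reported 186.6 → residual 0.0 km
  GSC: calculated 128.2 vs reported 63.0 → residual 65.2 km
  ISA: calculated 163.4 vs reported 163.4 → residual 0.0 km
  PFO: calculated 113.9 vs reported 113.9 → residual 0.0 km
YBH, ISA, PFO are mutually consistent (residuals ≈ 0); GSC is off by 65.2 km.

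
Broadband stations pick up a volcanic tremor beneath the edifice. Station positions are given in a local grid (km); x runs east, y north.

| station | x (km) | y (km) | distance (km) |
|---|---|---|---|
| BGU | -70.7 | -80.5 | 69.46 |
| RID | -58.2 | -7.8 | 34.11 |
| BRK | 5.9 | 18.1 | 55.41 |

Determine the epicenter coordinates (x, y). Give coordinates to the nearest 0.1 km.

Circle about each station: (x + 70.7)² + (y + 80.5)² = 69.46²; (x + 58.2)² + (y + 7.8)² = 34.11²; (x − 5.9)² + (y − 18.1)² = 55.41².
Subtracting pairs of circle equations eliminates x²+y² and gives linear equations (the radical axes):
25.0 x + 145.4 y = -4369.46
153.2 x + 197.2 y = -9361.90
Solving the 2×2 system: x ≈ -28.8, y ≈ -25.1 km.

(-28.8, -25.1)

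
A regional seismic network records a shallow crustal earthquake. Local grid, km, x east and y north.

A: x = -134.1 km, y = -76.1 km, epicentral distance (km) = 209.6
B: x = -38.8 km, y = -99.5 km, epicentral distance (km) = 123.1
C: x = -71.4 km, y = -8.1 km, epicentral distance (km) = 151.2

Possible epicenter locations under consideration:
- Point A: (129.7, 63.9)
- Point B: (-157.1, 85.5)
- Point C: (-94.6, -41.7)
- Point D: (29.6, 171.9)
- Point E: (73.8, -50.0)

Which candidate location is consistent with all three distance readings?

For each candidate, compare |candidate − station| to the reported distance:
Point A: residuals A 89.0, B 111.6, C 62.4 → max 111.6 km
Point B: residuals A 46.4, B 96.5, C 24.3 → max 96.5 km
Point C: residuals A 157.2, B 42.8, C 110.4 → max 157.2 km
Point D: residuals A 87.6, B 156.8, C 55.2 → max 156.8 km
Point E: residuals A 0.1, B 0.1, C 0.1 → max 0.1 km
Only Point E has all residuals ≈ 0.

Point E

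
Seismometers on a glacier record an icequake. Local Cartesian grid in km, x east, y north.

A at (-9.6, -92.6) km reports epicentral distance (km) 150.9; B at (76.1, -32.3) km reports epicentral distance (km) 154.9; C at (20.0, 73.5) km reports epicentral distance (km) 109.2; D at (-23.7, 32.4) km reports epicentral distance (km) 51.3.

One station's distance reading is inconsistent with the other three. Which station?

A

Solve using three stations at a time. Using B, C, D (subtract circle equations pairwise → linear system) gives (x, y) ≈ (-71.7, 14.1).
Distances from that point to each station vs reported:
  A: calculated 123.5 vs reported 150.9 → residual 27.4 km
  B: calculated 154.9 vs reported 154.9 → residual 0.0 km
  C: calculated 109.2 vs reported 109.2 → residual 0.0 km
  D: calculated 51.3 vs reported 51.3 → residual 0.0 km
B, C, D are mutually consistent (residuals ≈ 0); A is off by 27.4 km.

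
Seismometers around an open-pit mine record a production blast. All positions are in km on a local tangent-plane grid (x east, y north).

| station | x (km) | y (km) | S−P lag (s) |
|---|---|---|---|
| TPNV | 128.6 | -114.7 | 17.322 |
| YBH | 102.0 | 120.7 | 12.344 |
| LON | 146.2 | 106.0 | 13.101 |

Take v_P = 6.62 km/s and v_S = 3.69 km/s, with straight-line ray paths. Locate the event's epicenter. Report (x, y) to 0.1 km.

x ≈ 78.1 km, y ≈ 20.6 km

Distance from S−P lag: d = Δt · v_P v_S / (v_P − v_S) = Δt · (6.62·3.69)/(6.62−3.69) ≈ 8.3371·Δt.
So d_TPNV = 144.42, d_YBH = 102.91, d_LON = 109.22 km.
Circle about each station: (x − 128.6)² + (y + 114.7)² = 144.42²; (x − 102.0)² + (y − 120.7)² = 102.91²; (x − 146.2)² + (y − 106.0)² = 109.22².
Subtracting pairs of circle equations eliminates x²+y² and gives linear equations (the radical axes):
-53.2 x + 470.8 y = 5545.11
35.2 x + 441.4 y = 11844.52
Solving the 2×2 system: x ≈ 78.1, y ≈ 20.6 km.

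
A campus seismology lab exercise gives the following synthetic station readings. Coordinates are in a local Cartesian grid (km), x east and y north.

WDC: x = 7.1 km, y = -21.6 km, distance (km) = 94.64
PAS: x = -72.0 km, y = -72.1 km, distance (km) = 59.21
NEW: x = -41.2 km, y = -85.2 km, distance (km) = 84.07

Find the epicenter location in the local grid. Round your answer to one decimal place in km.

Circle about each station: (x − 7.1)² + (y + 21.6)² = 94.64²; (x + 72.0)² + (y + 72.1)² = 59.21²; (x + 41.2)² + (y + 85.2)² = 84.07².
Subtracting the WDC equation from the PAS and NEW equations removes the quadratic terms:
-158.2 x − 101.0 y = 15316.35
-96.6 x − 127.2 y = 10328.47
Solving the 2×2 system: x ≈ -87.3, y ≈ -14.9 km.
Check against WDC (with the unrounded x, y): √((x − 7.1)²+(y + 21.6)²) = 94.64 ≈ 94.64 km. ✓

(-87.3, -14.9)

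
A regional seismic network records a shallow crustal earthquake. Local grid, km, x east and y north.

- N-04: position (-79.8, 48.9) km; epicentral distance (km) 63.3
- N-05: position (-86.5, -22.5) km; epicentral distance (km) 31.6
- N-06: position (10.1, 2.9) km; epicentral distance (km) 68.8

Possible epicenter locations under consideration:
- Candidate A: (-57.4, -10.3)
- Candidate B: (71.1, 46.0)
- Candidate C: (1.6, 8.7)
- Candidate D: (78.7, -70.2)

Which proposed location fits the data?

Candidate A

For each candidate, compare |candidate − station| to the reported distance:
Candidate A: residuals N-04 0.0, N-05 0.0, N-06 0.0 → max 0.0 km
Candidate B: residuals N-04 87.6, N-05 140.2, N-06 5.9 → max 140.2 km
Candidate C: residuals N-04 27.5, N-05 61.9, N-06 58.5 → max 61.9 km
Candidate D: residuals N-04 135.0, N-05 140.3, N-06 31.4 → max 140.3 km
Only Candidate A has all residuals ≈ 0.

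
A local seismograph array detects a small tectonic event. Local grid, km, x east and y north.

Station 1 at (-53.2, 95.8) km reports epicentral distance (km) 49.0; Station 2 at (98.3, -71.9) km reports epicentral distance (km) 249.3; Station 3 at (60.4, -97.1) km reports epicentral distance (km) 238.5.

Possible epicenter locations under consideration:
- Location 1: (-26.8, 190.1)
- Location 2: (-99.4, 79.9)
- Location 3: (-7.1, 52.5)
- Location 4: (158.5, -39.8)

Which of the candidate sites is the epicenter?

Location 2

For each candidate, compare |candidate − station| to the reported distance:
Location 1: residuals Station 1 48.9, Station 2 41.0, Station 3 61.6 → max 61.6 km
Location 2: residuals Station 1 0.1, Station 2 0.0, Station 3 0.0 → max 0.1 km
Location 3: residuals Station 1 14.2, Station 2 86.3, Station 3 74.4 → max 86.3 km
Location 4: residuals Station 1 202.4, Station 2 181.1, Station 3 124.9 → max 202.4 km
Only Location 2 has all residuals ≈ 0.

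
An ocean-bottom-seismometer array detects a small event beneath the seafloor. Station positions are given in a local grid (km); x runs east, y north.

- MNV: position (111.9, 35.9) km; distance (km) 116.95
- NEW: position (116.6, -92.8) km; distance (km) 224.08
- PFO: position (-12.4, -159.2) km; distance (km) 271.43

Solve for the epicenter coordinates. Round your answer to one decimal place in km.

Circle about each station: (x − 111.9)² + (y − 35.9)² = 116.95²; (x − 116.6)² + (y + 92.8)² = 224.08²; (x + 12.4)² + (y + 159.2)² = 271.43².
Subtracting pairs of circle equations eliminates x²+y² and gives linear equations (the radical axes):
9.4 x − 257.4 y = -28137.56
-248.6 x − 390.2 y = -48308.96
Solving the 2×2 system: x ≈ 21.5, y ≈ 110.1 km.
Check against MNV (with the unrounded x, y): √((x − 111.9)²+(y − 35.9)²) = 116.94 ≈ 116.95 km. ✓

(21.5, 110.1)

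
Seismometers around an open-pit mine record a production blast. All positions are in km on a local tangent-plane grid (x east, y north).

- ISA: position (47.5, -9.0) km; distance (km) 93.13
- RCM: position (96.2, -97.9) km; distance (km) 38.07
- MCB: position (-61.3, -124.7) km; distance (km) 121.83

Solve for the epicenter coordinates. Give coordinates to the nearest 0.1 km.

Circle about each station: (x − 47.5)² + (y + 9.0)² = 93.13²; (x − 96.2)² + (y + 97.9)² = 38.07²; (x + 61.3)² + (y + 124.7)² = 121.83².
Subtracting the ISA equation from the RCM and MCB equations removes the quadratic terms:
97.4 x − 177.8 y = 23725.47
-217.6 x − 231.4 y = 10801.18
Solving the 2×2 system: x ≈ 58.3, y ≈ -101.5 km.
Check against ISA (with the unrounded x, y): √((x − 47.5)²+(y + 9.0)²) = 93.13 ≈ 93.13 km. ✓

(58.3, -101.5)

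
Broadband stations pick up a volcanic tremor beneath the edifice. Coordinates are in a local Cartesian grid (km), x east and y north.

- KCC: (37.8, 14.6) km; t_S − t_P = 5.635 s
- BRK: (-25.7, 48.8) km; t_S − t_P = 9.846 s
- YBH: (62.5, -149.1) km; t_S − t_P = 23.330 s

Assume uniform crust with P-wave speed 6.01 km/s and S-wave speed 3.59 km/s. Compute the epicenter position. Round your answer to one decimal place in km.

x ≈ 61.5 km, y ≈ 58.9 km

Distance from S−P lag: d = Δt · v_P v_S / (v_P − v_S) = Δt · (6.01·3.59)/(6.01−3.59) ≈ 8.9157·Δt.
So d_KCC = 50.24, d_BRK = 87.78, d_YBH = 208.00 km.
Circle about each station: (x − 37.8)² + (y − 14.6)² = 50.24²; (x + 25.7)² + (y − 48.8)² = 87.78²; (x − 62.5)² + (y + 149.1)² = 208.00².
Subtracting the KCC equation from the BRK and YBH equations removes the quadratic terms:
-127.0 x + 68.4 y = -3781.34
49.4 x − 327.4 y = -16244.88
Solving the 2×2 system: x ≈ 61.5, y ≈ 58.9 km.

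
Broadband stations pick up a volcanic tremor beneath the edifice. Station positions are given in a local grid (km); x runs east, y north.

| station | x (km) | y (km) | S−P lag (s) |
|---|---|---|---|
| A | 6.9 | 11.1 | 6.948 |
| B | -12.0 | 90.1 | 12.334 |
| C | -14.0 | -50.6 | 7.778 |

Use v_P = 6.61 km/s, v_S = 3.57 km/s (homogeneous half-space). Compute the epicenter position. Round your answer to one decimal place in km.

Distance from S−P lag: d = Δt · v_P v_S / (v_P − v_S) = Δt · (6.61·3.57)/(6.61−3.57) ≈ 7.7624·Δt.
So d_A = 53.93, d_B = 95.74, d_C = 60.38 km.
Circle about each station: (x − 6.9)² + (y − 11.1)² = 53.93²; (x + 12.0)² + (y − 90.1)² = 95.74²; (x + 14.0)² + (y + 50.6)² = 60.38².
Subtracting the A equation from the B and C equations removes the quadratic terms:
-37.8 x + 158.0 y = 1833.49
-41.8 x − 123.4 y = 1848.24
Solving the 2×2 system: x ≈ -46.0, y ≈ 0.6 km.

x ≈ -46.0 km, y ≈ 0.6 km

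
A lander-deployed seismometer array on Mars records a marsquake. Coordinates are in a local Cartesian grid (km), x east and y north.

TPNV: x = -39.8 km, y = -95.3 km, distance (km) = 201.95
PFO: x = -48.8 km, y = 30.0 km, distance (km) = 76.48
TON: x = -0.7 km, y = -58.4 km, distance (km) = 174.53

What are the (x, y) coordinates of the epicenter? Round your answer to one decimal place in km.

x ≈ -60.4 km, y ≈ 105.6 km

Circle about each station: (x + 39.8)² + (y + 95.3)² = 201.95²; (x + 48.8)² + (y − 30.0)² = 76.48²; (x + 0.7)² + (y + 58.4)² = 174.53².
Subtracting the TPNV equation from the PFO and TON equations removes the quadratic terms:
-18.0 x + 250.6 y = 27549.92
78.2 x + 73.8 y = 3068.00
Solving the 2×2 system: x ≈ -60.4, y ≈ 105.6 km.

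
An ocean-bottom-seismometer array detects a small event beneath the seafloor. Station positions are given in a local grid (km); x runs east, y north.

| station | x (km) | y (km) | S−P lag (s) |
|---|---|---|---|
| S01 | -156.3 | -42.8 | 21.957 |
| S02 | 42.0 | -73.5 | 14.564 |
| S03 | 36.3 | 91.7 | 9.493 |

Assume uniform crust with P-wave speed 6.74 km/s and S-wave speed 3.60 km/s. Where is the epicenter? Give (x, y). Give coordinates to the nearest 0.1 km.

x ≈ -2.9 km, y ≈ 29.7 km

Distance from S−P lag: d = Δt · v_P v_S / (v_P − v_S) = Δt · (6.74·3.60)/(6.74−3.60) ≈ 7.7274·Δt.
So d_S01 = 169.67, d_S02 = 112.54, d_S03 = 73.36 km.
Circle about each station: (x + 156.3)² + (y + 42.8)² = 169.67²; (x − 42.0)² + (y + 73.5)² = 112.54²; (x − 36.3)² + (y − 91.7)² = 73.36².
Subtracting the S01 equation from the S02 and S03 equations removes the quadratic terms:
396.6 x − 61.4 y = -2972.62
385.2 x + 269.0 y = 6871.27
Solving the 2×2 system: x ≈ -2.9, y ≈ 29.7 km.
Check against S01 (with the unrounded x, y): √((x + 156.3)²+(y + 42.8)²) = 169.67 ≈ 169.67 km. ✓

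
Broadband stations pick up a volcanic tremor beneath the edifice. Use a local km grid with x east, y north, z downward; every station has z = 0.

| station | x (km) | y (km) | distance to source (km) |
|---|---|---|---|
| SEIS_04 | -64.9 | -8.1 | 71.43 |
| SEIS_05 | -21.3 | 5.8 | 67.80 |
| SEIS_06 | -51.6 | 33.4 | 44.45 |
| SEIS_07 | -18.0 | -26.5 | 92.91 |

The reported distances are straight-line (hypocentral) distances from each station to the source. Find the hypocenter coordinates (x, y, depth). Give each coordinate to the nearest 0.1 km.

Each station gives a sphere (x−x_i)² + (y−y_i)² + z² = d_i² (stations at z=0).
Subtracting the SEIS_04 sphere from SEIS_05 and SEIS_06: z² cancels, leaving linear equations in x and y:
87.2 x + 27.8 y = -3284.89
26.6 x + 83.0 y = 2626.94
Solving: x ≈ -53.196, y ≈ 48.698 km (keep extra digits for the depth step; rounded: -53.2, 48.7).
Then from the SEIS_04 sphere: z² = 71.43² − (x + 64.9)² − (y + 8.1)² with x = -53.196, y = 48.698, so z ≈ 41.704 ≈ 41.7 km.
Check against SEIS_07 (with the unrounded solution): distance 92.91 ≈ 92.91 km. ✓

(-53.2, 48.7, 41.7)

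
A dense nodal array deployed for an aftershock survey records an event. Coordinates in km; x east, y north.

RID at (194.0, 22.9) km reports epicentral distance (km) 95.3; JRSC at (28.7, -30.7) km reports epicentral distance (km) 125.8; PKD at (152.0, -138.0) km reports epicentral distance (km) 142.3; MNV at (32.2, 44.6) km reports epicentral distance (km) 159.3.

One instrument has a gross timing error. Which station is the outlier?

Solve using three stations at a time. Using RID, JRSC, MNV (subtract circle equations pairwise → linear system) gives (x, y) ≈ (150.6, -62.1).
Distances from that point to each station vs reported:
  RID: calculated 95.4 vs reported 95.3 → residual 0.1 km
  JRSC: calculated 125.9 vs reported 125.8 → residual 0.1 km
  PKD: calculated 76.0 vs reported 142.3 → residual 66.3 km
  MNV: calculated 159.4 vs reported 159.3 → residual 0.1 km
RID, JRSC, MNV are mutually consistent (residuals ≈ 0); PKD is off by 66.3 km.

PKD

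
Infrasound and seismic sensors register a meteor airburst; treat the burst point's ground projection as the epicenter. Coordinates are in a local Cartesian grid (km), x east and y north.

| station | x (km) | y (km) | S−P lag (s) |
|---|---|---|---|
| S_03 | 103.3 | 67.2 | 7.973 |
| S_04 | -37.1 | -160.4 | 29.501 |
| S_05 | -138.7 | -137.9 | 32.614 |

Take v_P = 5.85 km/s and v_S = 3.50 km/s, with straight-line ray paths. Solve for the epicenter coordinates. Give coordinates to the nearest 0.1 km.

Distance from S−P lag: d = Δt · v_P v_S / (v_P − v_S) = Δt · (5.85·3.50)/(5.85−3.50) ≈ 8.7128·Δt.
So d_S_03 = 69.47, d_S_04 = 257.04, d_S_05 = 284.16 km.
Circle about each station: (x − 103.3)² + (y − 67.2)² = 69.47²; (x + 37.1)² + (y + 160.4)² = 257.04²; (x + 138.7)² + (y + 137.9)² = 284.16².
Subtracting pairs of circle equations eliminates x²+y² and gives linear equations (the radical axes):
-280.8 x − 455.2 y = -49325.64
-484.0 x − 410.2 y = -52853.45
Solving the 2×2 system: x ≈ 36.4, y ≈ 85.9 km.

36.4 km east, 85.9 km north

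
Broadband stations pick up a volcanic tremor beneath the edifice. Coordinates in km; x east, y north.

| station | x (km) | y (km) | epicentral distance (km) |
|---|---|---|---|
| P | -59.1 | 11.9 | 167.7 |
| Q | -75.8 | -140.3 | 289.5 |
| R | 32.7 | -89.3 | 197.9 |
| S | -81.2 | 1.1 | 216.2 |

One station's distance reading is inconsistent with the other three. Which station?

Solve using three stations at a time. Using P, Q, R (subtract circle equations pairwise → linear system) gives (x, y) ≈ (82.1, 102.3).
Distances from that point to each station vs reported:
  P: calculated 167.7 vs reported 167.7 → residual 0.0 km
  Q: calculated 289.5 vs reported 289.5 → residual 0.0 km
  R: calculated 197.9 vs reported 197.9 → residual 0.0 km
  S: calculated 192.2 vs reported 216.2 → residual 24.0 km
P, Q, R are mutually consistent (residuals ≈ 0); S is off by 24.0 km.

S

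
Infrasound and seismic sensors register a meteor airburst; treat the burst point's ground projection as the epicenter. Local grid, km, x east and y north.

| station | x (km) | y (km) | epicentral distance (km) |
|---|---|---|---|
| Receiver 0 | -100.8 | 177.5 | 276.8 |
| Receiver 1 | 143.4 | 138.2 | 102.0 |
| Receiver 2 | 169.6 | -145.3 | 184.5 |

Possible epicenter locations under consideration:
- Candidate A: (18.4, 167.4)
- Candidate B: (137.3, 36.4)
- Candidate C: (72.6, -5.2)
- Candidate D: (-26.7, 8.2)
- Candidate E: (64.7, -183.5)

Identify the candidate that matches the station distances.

Candidate B

For each candidate, compare |candidate − station| to the reported distance:
Candidate A: residuals Receiver 0 157.2, Receiver 1 26.4, Receiver 2 162.8 → max 162.8 km
Candidate B: residuals Receiver 0 0.0, Receiver 1 0.0, Receiver 2 0.0 → max 0.0 km
Candidate C: residuals Receiver 0 24.9, Receiver 1 57.9, Receiver 2 14.1 → max 57.9 km
Candidate D: residuals Receiver 0 92.0, Receiver 1 112.1, Receiver 2 64.7 → max 112.1 km
Candidate E: residuals Receiver 0 120.3, Receiver 1 229.2, Receiver 2 72.9 → max 229.2 km
Only Candidate B has all residuals ≈ 0.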